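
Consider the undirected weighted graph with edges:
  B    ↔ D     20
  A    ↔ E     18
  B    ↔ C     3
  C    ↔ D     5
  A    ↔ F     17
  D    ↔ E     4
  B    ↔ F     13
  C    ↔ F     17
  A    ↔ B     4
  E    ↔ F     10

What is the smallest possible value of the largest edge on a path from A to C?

Some routes from A to C:
A-F-B-C: max(17, 13, 3) = 17
A-F-E-D-C: max(17, 10, 4, 5) = 17
A-F-C: max(17, 17) = 17
A-B-C: max(4, 3) = 4
A-B-F-E-D-C: max(4, 13, 10, 4, 5) = 13
Best route has worst link 4.

4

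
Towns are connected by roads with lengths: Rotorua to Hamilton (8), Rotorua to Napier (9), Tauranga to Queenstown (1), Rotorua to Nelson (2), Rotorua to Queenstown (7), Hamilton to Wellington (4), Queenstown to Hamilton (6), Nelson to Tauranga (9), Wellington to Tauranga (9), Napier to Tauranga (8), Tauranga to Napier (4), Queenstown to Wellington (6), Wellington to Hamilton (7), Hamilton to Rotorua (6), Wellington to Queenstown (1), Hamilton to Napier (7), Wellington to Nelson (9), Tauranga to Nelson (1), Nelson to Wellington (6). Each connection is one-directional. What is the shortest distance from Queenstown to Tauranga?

15

Some routes from Queenstown to Tauranga:
Queenstown→Hamilton→Napier→Tauranga: 6 + 7 + 8 = 21
Queenstown→Wellington→Tauranga: 6 + 9 = 15
Queenstown→Hamilton→Wellington→Tauranga: 6 + 4 + 9 = 19
Best route has total 15.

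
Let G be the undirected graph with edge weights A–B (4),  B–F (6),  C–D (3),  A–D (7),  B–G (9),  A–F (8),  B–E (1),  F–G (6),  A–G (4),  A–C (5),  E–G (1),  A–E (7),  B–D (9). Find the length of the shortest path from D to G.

A few of the D→G routes:
D → B → E → G: 9 + 1 + 1 = 11
D → A → G: 7 + 4 = 11
D → C → A → G: 3 + 5 + 4 = 12
Best route has total 11.

11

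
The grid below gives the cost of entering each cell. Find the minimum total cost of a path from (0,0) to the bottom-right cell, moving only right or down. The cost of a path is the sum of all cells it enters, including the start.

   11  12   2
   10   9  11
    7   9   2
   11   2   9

Best path: r0c0 -> r0c1 -> r0c2 -> r1c2 -> r2c2 -> r3c2
Cost: 11 + 12 + 2 + 11 + 2 + 9 = 47

47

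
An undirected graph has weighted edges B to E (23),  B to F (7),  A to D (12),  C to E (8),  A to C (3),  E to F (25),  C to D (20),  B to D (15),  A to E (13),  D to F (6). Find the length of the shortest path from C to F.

21

Some routes from C to F:
C - D - F: 20 + 6 = 26
C - E - F: 8 + 25 = 33
C - E - B - F: 8 + 23 + 7 = 38
C - A - D - F: 3 + 12 + 6 = 21
C - A - D - B - F: 3 + 12 + 15 + 7 = 37
Shortest: 21.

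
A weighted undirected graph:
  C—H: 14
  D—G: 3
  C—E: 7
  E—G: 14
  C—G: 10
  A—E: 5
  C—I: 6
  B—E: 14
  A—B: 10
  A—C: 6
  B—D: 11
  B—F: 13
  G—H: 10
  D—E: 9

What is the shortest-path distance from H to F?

37

Checking several routes:
H-C-E-B-F: 14 + 7 + 14 + 13 = 48
H-C-A-B-F: 14 + 6 + 10 + 13 = 43
H-C-E-A-B-F: 14 + 7 + 5 + 10 + 13 = 49
H-G-D-B-F: 10 + 3 + 11 + 13 = 37
Shortest: 37.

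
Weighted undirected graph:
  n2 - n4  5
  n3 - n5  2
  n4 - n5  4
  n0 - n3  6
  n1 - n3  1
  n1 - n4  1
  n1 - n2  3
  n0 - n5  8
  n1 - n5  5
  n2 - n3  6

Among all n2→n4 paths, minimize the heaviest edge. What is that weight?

A few of the n2→n4 routes:
n2-n1-n5-n4: max(3, 5, 4) = 5
n2-n1-n4: max(3, 1) = 3
n2-n1-n3-n5-n4: max(3, 1, 2, 4) = 4
n2-n4: max(5) = 5
The minimum achievable maximum is 3.

3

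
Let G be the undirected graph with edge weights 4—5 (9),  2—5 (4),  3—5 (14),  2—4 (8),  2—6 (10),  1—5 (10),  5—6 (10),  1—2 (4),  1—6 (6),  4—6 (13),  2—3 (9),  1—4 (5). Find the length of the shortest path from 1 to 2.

Checking several routes:
1→4→2: 5 + 8 = 13
1→4→5→2: 5 + 9 + 4 = 18
1→5→2: 10 + 4 = 14
1→2: 4
1→6→5→2: 6 + 10 + 4 = 20
1→6→2: 6 + 10 = 16
Shortest: 4.

4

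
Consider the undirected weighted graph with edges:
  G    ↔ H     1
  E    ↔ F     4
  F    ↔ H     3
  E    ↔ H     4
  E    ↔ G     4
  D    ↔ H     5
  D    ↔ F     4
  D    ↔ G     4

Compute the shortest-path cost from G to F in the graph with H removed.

Routes from G to F avoiding H:
G-D-F: 4 + 4 = 8
G-E-F: 4 + 4 = 8
The minimum is 8.

8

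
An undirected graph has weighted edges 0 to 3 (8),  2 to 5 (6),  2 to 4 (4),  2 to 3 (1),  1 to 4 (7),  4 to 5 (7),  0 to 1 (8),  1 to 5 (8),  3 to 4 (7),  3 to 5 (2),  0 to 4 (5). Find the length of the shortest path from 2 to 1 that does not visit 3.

Checking several routes:
2-5-1: 6 + 8 = 14
2-4-1: 4 + 7 = 11
2-4-0-1: 4 + 5 + 8 = 17
Best route has total 11.

11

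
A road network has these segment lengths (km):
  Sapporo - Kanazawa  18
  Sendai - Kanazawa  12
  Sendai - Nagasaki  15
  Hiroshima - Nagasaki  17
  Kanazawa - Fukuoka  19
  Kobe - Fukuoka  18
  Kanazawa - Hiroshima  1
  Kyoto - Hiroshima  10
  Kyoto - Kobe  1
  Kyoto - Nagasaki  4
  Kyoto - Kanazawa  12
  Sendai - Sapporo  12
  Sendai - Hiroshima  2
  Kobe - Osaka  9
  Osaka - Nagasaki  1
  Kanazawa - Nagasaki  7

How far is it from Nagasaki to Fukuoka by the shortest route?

23

A few of the Nagasaki→Fukuoka routes:
Nagasaki → Kyoto → Kobe → Fukuoka: 4 + 1 + 18 = 23
Nagasaki → Osaka → Kobe → Fukuoka: 1 + 9 + 18 = 28
Nagasaki → Kanazawa → Fukuoka: 7 + 19 = 26
Shortest: 23 km.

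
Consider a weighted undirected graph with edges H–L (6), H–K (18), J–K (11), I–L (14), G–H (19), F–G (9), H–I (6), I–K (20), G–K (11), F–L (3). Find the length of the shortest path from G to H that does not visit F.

Some routes from G to H avoiding F:
G→K→I→H: 11 + 20 + 6 = 37
G→K→H: 11 + 18 = 29
G→H: 19
Best route has total 19.

19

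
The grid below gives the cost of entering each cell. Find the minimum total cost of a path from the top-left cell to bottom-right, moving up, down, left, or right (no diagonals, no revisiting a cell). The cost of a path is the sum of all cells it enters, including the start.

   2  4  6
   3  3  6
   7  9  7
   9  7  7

Path r0c0 r1c0 r1c1 r1c2 r2c2 r3c2: 2 + 3 + 3 + 6 + 7 + 7 = 28.

28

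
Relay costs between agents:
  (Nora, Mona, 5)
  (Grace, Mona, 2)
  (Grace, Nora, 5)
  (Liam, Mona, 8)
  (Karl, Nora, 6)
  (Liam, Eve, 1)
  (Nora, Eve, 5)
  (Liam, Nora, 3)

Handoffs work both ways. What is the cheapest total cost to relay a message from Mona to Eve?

Candidate routes:
Mona→Liam→Nora→Eve: 8 + 3 + 5 = 16
Mona→Nora→Eve: 5 + 5 = 10
Mona→Nora→Liam→Eve: 5 + 3 + 1 = 9
Mona→Grace→Nora→Liam→Eve: 2 + 5 + 3 + 1 = 11
Mona→Liam→Eve: 8 + 1 = 9
Mona→Grace→Nora→Eve: 2 + 5 + 5 = 12
Best route has total 9.

9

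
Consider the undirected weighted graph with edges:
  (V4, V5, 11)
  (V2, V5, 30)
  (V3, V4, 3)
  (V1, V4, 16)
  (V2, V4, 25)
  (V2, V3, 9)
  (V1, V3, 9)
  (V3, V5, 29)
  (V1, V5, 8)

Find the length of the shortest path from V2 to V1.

Some routes from V2 to V1:
V2→V4→V3→V1: 25 + 3 + 9 = 37
V2→V3→V1: 9 + 9 = 18
V2→V5→V1: 30 + 8 = 38
V2→V3→V4→V1: 9 + 3 + 16 = 28
V2→V3→V4→V5→V1: 9 + 3 + 11 + 8 = 31
The minimum is 18.

18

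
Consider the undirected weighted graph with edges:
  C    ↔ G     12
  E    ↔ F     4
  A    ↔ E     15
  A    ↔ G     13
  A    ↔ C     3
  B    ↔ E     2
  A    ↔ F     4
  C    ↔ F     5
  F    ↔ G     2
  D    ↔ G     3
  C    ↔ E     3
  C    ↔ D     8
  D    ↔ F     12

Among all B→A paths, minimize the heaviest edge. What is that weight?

3

A few of the B→A routes:
B-E-C-A: max(2, 3, 3) = 3
B-E-F-A: max(2, 4, 4) = 4
B-E-C-F-A: max(2, 3, 5, 4) = 5
Best route has worst link 3.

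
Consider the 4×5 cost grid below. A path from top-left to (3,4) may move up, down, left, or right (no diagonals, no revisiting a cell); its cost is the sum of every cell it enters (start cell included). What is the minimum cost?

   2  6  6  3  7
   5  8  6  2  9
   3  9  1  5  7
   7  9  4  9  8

Cheapest: [0,0] -> [0,1] -> [0,2] -> [0,3] -> [1,3] -> [2,3] -> [2,4] -> [3,4]
  2 + 6 + 6 + 3 + 2 + 5 + 7 + 8 = 39

39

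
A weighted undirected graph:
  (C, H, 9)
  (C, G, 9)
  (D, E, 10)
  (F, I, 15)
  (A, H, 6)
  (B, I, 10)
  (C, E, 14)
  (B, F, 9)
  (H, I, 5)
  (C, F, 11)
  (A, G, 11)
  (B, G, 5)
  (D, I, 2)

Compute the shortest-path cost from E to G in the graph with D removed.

23

Some routes from E to G avoiding D:
E -> C -> H -> A -> G: 14 + 9 + 6 + 11 = 40
E -> C -> F -> I -> B -> G: 14 + 11 + 15 + 10 + 5 = 55
E -> C -> G: 14 + 9 = 23
E -> C -> H -> I -> B -> G: 14 + 9 + 5 + 10 + 5 = 43
E -> C -> F -> B -> G: 14 + 11 + 9 + 5 = 39
E -> C -> H -> I -> F -> B -> G: 14 + 9 + 5 + 15 + 9 + 5 = 57
The minimum is 23.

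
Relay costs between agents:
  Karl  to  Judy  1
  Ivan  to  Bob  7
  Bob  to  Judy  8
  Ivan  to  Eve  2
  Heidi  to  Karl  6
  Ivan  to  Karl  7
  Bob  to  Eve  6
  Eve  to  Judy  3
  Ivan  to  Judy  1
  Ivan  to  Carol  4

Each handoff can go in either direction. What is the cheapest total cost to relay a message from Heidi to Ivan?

8

Routes from Heidi to Ivan:
Heidi → Karl → Judy → Bob → Eve → Ivan: 6 + 1 + 8 + 6 + 2 = 23
Heidi → Karl → Judy → Eve → Ivan: 6 + 1 + 3 + 2 = 12
Heidi → Karl → Judy → Ivan: 6 + 1 + 1 = 8
Heidi → Karl → Judy → Bob → Ivan: 6 + 1 + 8 + 7 = 22
Heidi → Karl → Judy → Eve → Bob → Ivan: 6 + 1 + 3 + 6 + 7 = 23
Heidi → Karl → Ivan: 6 + 7 = 13
Best route has total 8.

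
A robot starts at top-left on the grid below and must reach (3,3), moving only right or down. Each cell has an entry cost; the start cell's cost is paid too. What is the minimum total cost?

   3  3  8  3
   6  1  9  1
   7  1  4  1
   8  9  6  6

19

Cheapest: [0,0]→[0,1]→[1,1]→[2,1]→[2,2]→[2,3]→[3,3]
  3 + 3 + 1 + 1 + 4 + 1 + 6 = 19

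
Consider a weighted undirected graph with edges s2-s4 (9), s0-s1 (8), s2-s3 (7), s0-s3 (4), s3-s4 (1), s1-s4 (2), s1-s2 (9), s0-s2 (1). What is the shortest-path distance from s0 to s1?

Checking several routes:
s0 -> s2 -> s1: 1 + 9 = 10
s0 -> s1: 8
s0 -> s3 -> s4 -> s1: 4 + 1 + 2 = 7
The minimum is 7.

7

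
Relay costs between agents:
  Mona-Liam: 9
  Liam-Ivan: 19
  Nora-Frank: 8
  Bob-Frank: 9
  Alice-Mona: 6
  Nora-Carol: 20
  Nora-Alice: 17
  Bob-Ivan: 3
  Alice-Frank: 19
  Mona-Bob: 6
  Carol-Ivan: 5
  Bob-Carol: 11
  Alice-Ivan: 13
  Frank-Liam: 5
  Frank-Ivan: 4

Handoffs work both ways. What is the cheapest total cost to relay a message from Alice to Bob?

Comparing a few candidate routes:
Alice → Frank → Ivan → Bob: 19 + 4 + 3 = 26
Alice → Frank → Bob: 19 + 9 = 28
Alice → Mona → Bob: 6 + 6 = 12
Alice → Mona → Liam → Frank → Ivan → Bob: 6 + 9 + 5 + 4 + 3 = 27
Alice → Ivan → Frank → Bob: 13 + 4 + 9 = 26
Alice → Ivan → Bob: 13 + 3 = 16
Shortest: 12.

12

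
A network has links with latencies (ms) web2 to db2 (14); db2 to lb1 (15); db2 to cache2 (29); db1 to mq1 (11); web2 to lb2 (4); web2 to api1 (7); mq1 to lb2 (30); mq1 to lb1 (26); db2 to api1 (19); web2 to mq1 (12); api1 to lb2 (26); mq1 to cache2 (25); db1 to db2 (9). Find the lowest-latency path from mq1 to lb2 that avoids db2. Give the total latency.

Candidate routes:
mq1 -> lb2: 30
mq1 -> web2 -> lb2: 12 + 4 = 16
mq1 -> web2 -> api1 -> lb2: 12 + 7 + 26 = 45
Best route has total 16 ms.

16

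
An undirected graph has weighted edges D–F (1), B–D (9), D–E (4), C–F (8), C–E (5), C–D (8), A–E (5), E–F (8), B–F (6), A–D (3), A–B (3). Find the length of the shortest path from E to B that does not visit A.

11

Comparing a few candidate routes:
E -> D -> B: 4 + 9 = 13
E -> D -> F -> B: 4 + 1 + 6 = 11
E -> F -> D -> B: 8 + 1 + 9 = 18
E -> F -> B: 8 + 6 = 14
Shortest: 11.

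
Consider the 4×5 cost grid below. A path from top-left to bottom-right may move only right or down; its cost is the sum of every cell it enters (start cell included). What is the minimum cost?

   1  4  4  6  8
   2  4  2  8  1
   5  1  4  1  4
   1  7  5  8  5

Best path: (0,0) (1,0) (1,1) (2,1) (2,2) (2,3) (2,4) (3,4)
Cost: 1 + 2 + 4 + 1 + 4 + 1 + 4 + 5 = 22
For comparison, the top-then-right route costs 33.

22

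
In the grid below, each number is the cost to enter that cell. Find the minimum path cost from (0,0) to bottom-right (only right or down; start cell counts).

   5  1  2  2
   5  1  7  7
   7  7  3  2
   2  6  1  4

Best path: r0c0→r0c1→r1c1→r1c2→r2c2→r3c2→r3c3
Cost: 5 + 1 + 1 + 7 + 3 + 1 + 4 = 22
For comparison, the top-then-right route costs 23.

22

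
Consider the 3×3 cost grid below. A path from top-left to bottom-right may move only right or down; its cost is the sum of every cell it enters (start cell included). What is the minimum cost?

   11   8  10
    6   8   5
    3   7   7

34

Best path: [0,0]→[1,0]→[2,0]→[2,1]→[2,2]
Cost: 11 + 6 + 3 + 7 + 7 = 34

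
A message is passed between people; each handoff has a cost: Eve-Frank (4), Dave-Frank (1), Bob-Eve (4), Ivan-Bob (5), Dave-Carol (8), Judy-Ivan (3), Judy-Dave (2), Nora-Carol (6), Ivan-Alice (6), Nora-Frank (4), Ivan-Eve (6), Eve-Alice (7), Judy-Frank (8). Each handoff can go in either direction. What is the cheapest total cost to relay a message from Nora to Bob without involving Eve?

15

Candidate routes:
Nora - Frank - Judy - Ivan - Bob: 4 + 8 + 3 + 5 = 20
Nora - Carol - Dave - Judy - Ivan - Bob: 6 + 8 + 2 + 3 + 5 = 24
Nora - Frank - Dave - Judy - Ivan - Bob: 4 + 1 + 2 + 3 + 5 = 15
Nora - Carol - Dave - Frank - Judy - Ivan - Bob: 6 + 8 + 1 + 8 + 3 + 5 = 31
Best route has total 15.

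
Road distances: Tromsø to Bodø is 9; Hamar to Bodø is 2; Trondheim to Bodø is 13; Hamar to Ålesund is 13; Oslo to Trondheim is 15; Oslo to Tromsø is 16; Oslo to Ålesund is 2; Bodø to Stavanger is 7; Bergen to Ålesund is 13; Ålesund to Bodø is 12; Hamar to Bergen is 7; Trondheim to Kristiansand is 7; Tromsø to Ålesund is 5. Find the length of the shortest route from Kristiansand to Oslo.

Comparing a few candidate routes:
Kristiansand - Trondheim - Bodø - Ålesund - Oslo: 7 + 13 + 12 + 2 = 34
Kristiansand - Trondheim - Bodø - Tromsø - Ålesund - Oslo: 7 + 13 + 9 + 5 + 2 = 36
Kristiansand - Trondheim - Oslo: 7 + 15 = 22
The minimum is 22.

22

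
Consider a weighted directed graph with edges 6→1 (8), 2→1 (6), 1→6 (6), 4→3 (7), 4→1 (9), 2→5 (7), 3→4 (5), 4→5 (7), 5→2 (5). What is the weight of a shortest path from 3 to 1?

Routes from 3 to 1:
3 - 4 - 5 - 2 - 1: 5 + 7 + 5 + 6 = 23
3 - 4 - 1: 5 + 9 = 14
The minimum is 14.

14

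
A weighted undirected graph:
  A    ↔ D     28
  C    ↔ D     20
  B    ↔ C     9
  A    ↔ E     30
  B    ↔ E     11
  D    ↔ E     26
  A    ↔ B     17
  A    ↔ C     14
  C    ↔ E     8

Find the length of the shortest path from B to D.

29

Checking several routes:
B - C - D: 9 + 20 = 29
B - C - E - D: 9 + 8 + 26 = 43
B - A - D: 17 + 28 = 45
B - C - A - D: 9 + 14 + 28 = 51
B - E - C - D: 11 + 8 + 20 = 39
B - E - D: 11 + 26 = 37
Best route has total 29.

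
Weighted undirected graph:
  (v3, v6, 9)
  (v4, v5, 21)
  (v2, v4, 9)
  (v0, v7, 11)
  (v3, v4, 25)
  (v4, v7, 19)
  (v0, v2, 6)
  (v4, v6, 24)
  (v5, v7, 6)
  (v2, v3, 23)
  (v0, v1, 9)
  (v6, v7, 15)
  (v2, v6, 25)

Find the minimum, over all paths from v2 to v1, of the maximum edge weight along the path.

Checking several routes:
v2 -> v4 -> v7 -> v0 -> v1: max(9, 19, 11, 9) = 19
v2 -> v0 -> v1: max(6, 9) = 9
v2 -> v4 -> v5 -> v7 -> v0 -> v1: max(9, 21, 6, 11, 9) = 21
v2 -> v3 -> v6 -> v7 -> v0 -> v1: max(23, 9, 15, 11, 9) = 23
Smallest bottleneck: 9.

9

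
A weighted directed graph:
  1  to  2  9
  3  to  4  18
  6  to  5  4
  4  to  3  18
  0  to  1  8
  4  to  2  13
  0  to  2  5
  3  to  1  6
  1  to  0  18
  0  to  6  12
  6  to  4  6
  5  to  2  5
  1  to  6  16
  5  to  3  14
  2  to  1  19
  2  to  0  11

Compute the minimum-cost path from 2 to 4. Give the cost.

A few of the 2→4 routes:
2 -> 0 -> 6 -> 4: 11 + 12 + 6 = 29
2 -> 0 -> 1 -> 6 -> 4: 11 + 8 + 16 + 6 = 41
2 -> 1 -> 6 -> 4: 19 + 16 + 6 = 41
Shortest: 29.

29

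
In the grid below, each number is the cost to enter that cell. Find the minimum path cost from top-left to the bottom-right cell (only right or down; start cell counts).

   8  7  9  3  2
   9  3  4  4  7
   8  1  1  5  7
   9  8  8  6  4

35

Best path: [0,0] [0,1] [1,1] [2,1] [2,2] [2,3] [3,3] [3,4]
Cost: 8 + 7 + 3 + 1 + 1 + 5 + 6 + 4 = 35
(Top row then right column would cost 47.)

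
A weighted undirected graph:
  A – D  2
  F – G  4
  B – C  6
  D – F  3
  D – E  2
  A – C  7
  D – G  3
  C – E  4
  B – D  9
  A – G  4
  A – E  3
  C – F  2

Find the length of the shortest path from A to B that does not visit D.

Routes from A to B avoiding D:
A -> E -> C -> B: 3 + 4 + 6 = 13
A -> G -> F -> C -> B: 4 + 4 + 2 + 6 = 16
A -> C -> B: 7 + 6 = 13
Shortest: 13.

13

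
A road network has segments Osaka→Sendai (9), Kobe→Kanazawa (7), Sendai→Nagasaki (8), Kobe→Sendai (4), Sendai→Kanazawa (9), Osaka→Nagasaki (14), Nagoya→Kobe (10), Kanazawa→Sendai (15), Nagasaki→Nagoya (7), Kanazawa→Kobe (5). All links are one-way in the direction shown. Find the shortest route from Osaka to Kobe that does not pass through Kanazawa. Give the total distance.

Candidate routes:
Osaka→Nagasaki→Nagoya→Kobe: 14 + 7 + 10 = 31
Osaka→Sendai→Nagasaki→Nagoya→Kobe: 9 + 8 + 7 + 10 = 34
Best route has total 31.

31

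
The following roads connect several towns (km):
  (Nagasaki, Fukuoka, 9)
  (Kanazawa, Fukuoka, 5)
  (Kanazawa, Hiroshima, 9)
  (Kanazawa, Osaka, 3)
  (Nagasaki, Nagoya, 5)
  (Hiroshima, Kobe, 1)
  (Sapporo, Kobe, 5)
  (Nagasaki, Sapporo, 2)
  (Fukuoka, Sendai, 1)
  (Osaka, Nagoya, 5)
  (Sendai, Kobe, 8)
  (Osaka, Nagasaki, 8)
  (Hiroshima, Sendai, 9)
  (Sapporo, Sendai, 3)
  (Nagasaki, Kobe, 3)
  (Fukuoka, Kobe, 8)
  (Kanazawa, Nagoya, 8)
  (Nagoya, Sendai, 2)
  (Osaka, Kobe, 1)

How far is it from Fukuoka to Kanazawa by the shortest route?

Checking several routes:
Fukuoka - Sendai - Sapporo - Nagasaki - Kobe - Osaka - Kanazawa: 1 + 3 + 2 + 3 + 1 + 3 = 13
Fukuoka - Kanazawa: 5
Fukuoka - Kobe - Osaka - Kanazawa: 8 + 1 + 3 = 12
Fukuoka - Sendai - Nagoya - Kanazawa: 1 + 2 + 8 = 11
Fukuoka - Sendai - Nagoya - Osaka - Kanazawa: 1 + 2 + 5 + 3 = 11
Fukuoka - Sendai - Kobe - Osaka - Kanazawa: 1 + 8 + 1 + 3 = 13
Shortest: 5 km.

5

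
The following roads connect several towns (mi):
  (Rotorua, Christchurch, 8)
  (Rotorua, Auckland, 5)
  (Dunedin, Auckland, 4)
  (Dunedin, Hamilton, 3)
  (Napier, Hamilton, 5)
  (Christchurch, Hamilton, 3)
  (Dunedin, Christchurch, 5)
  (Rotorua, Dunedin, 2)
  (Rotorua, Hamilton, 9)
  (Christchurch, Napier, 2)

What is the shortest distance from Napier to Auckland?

Some routes from Napier to Auckland:
Napier → Hamilton → Dunedin → Auckland: 5 + 3 + 4 = 12
Napier → Christchurch → Dunedin → Auckland: 2 + 5 + 4 = 11
Napier → Christchurch → Dunedin → Rotorua → Auckland: 2 + 5 + 2 + 5 = 14
Napier → Christchurch → Hamilton → Dunedin → Auckland: 2 + 3 + 3 + 4 = 12
The minimum is 11 mi.

11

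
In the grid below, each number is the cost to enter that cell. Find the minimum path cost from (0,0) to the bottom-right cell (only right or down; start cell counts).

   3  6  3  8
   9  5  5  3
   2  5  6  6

26

Take (0,0) -> (0,1) -> (0,2) -> (1,2) -> (1,3) -> (2,3) for a total of 3 + 6 + 3 + 5 + 3 + 6 = 26.
For comparison, the top-then-right route costs 29.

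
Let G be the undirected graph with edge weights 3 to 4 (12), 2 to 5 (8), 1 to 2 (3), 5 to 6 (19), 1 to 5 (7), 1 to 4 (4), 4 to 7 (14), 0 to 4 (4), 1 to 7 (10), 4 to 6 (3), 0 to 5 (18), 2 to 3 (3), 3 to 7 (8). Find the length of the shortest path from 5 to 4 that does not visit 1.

22

Routes from 5 to 4 avoiding 1:
5 -> 2 -> 3 -> 4: 8 + 3 + 12 = 23
5 -> 2 -> 3 -> 7 -> 4: 8 + 3 + 8 + 14 = 33
5 -> 6 -> 4: 19 + 3 = 22
5 -> 0 -> 4: 18 + 4 = 22
Shortest: 22.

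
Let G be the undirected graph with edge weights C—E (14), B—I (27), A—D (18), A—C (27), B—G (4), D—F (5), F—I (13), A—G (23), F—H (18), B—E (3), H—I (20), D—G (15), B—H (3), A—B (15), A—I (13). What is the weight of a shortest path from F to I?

A few of the F→I routes:
F→I: 13
F→H→I: 18 + 20 = 38
F→D→A→I: 5 + 18 + 13 = 36
Shortest: 13.

13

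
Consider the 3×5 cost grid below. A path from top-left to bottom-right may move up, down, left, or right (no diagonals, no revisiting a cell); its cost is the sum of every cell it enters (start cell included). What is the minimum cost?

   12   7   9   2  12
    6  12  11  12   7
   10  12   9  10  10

Path (0,0) -> (0,1) -> (0,2) -> (0,3) -> (0,4) -> (1,4) -> (2,4): 12 + 7 + 9 + 2 + 12 + 7 + 10 = 59.

59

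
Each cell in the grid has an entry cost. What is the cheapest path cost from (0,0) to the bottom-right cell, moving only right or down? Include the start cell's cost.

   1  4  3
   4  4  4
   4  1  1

11

Path r0c0 r0c1 r1c1 r2c1 r2c2: 1 + 4 + 4 + 1 + 1 = 11.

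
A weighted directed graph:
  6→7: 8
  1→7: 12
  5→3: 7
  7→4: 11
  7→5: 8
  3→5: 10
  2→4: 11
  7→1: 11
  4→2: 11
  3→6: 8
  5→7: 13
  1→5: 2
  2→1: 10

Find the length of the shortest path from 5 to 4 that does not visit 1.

24

Candidate routes:
5→7→4: 13 + 11 = 24
5→3→6→7→4: 7 + 8 + 8 + 11 = 34
Best route has total 24.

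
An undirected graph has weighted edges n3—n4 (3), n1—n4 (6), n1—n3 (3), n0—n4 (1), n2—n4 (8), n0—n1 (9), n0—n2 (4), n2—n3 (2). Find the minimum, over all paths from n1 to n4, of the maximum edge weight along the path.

Some routes from n1 to n4:
n1-n3-n4: max(3, 3) = 3
n1-n3-n2-n0-n4: max(3, 2, 4, 1) = 4
n1-n0-n4: max(9, 1) = 9
n1-n3-n2-n4: max(3, 2, 8) = 8
n1-n4: max(6) = 6
Best route has worst link 3.

3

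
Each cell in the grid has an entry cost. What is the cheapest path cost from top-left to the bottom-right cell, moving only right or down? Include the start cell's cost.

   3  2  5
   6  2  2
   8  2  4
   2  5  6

Best path: [0,0] [0,1] [1,1] [1,2] [2,2] [3,2]
Cost: 3 + 2 + 2 + 2 + 4 + 6 = 19
(Top row then right column would cost 22.)

19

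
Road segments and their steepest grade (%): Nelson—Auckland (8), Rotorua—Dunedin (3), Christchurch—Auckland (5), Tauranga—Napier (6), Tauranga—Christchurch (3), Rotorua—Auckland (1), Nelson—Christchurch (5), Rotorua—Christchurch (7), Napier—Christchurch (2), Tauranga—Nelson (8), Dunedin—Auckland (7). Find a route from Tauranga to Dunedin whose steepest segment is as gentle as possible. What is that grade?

5

Some routes from Tauranga to Dunedin:
Tauranga - Christchurch - Auckland - Rotorua - Dunedin: max(3, 5, 1, 3) = 5
Tauranga - Napier - Christchurch - Auckland - Rotorua - Dunedin: max(6, 2, 5, 1, 3) = 6
Tauranga - Christchurch - Rotorua - Dunedin: max(3, 7, 3) = 7
Tauranga - Christchurch - Auckland - Dunedin: max(3, 5, 7) = 7
Tauranga - Christchurch - Rotorua - Auckland - Dunedin: max(3, 7, 1, 7) = 7
Tauranga - Napier - Christchurch - Rotorua - Dunedin: max(6, 2, 7, 3) = 7
The minimum achievable maximum is 5%.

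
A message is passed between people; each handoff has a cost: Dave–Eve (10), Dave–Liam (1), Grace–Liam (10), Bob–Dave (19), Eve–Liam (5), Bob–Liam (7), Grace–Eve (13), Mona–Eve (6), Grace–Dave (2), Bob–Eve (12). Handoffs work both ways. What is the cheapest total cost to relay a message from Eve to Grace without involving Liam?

12

Routes from Eve to Grace avoiding Liam:
Eve -> Bob -> Dave -> Grace: 12 + 19 + 2 = 33
Eve -> Grace: 13
Eve -> Dave -> Grace: 10 + 2 = 12
Best route has total 12.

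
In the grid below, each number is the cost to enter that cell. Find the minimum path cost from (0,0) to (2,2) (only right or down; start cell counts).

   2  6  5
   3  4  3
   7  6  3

15

Best path: [0,0]→[1,0]→[1,1]→[1,2]→[2,2]
Cost: 2 + 3 + 4 + 3 + 3 = 15
(Top row then right column would cost 19.)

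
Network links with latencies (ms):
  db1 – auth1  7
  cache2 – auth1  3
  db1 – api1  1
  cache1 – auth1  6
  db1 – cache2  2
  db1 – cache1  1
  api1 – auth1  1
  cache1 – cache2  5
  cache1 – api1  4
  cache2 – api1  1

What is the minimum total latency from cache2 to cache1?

3

Comparing a few candidate routes:
cache2-api1-cache1: 1 + 4 = 5
cache2-cache1: 5
cache2-db1-cache1: 2 + 1 = 3
cache2-api1-db1-cache1: 1 + 1 + 1 = 3
cache2-auth1-api1-db1-cache1: 3 + 1 + 1 + 1 = 6
cache2-db1-api1-cache1: 2 + 1 + 4 = 7
The minimum is 3 ms.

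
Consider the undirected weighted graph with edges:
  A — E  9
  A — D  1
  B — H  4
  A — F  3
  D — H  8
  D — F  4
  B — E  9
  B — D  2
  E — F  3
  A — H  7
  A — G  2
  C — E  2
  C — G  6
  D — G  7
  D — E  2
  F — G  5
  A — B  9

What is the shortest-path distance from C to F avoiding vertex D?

Comparing a few candidate routes:
C→E→A→G→F: 2 + 9 + 2 + 5 = 18
C→E→A→F: 2 + 9 + 3 = 14
C→G→F: 6 + 5 = 11
C→G→A→F: 6 + 2 + 3 = 11
C→G→A→E→F: 6 + 2 + 9 + 3 = 20
C→E→F: 2 + 3 = 5
The minimum is 5.

5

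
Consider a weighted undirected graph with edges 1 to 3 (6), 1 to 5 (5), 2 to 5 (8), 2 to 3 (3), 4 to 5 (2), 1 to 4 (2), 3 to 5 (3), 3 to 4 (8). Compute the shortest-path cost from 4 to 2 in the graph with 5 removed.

Paths from 4 to 2 avoiding 5:
4→3→2: 8 + 3 = 11
4→1→3→2: 2 + 6 + 3 = 11
Best route has total 11.

11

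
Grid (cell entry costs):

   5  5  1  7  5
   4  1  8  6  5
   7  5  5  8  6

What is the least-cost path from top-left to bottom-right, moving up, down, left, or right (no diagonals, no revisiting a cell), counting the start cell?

34

Cheapest: (0,0) (0,1) (0,2) (0,3) (0,4) (1,4) (2,4)
  5 + 5 + 1 + 7 + 5 + 5 + 6 = 34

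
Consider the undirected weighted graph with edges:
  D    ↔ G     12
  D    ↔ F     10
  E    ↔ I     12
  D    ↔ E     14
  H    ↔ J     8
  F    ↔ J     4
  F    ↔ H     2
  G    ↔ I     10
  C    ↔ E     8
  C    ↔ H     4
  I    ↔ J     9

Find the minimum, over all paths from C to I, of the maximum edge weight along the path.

A few of the C→I routes:
C→H→F→J→I: max(4, 2, 4, 9) = 9
C→E→I: max(8, 12) = 12
C→H→J→I: max(4, 8, 9) = 9
The minimum achievable maximum is 9.

9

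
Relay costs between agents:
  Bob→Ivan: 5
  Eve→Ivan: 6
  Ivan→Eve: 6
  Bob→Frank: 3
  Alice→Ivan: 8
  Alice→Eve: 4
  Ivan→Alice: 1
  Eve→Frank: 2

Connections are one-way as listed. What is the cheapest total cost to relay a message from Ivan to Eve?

Routes from Ivan to Eve:
Ivan→Alice→Eve: 1 + 4 = 5
Ivan→Eve: 6
Best route has total 5.

5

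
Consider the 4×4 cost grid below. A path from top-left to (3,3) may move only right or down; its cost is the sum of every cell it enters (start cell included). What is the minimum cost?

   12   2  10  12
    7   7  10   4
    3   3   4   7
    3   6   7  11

Take r0c0 r0c1 r1c1 r2c1 r2c2 r2c3 r3c3 for a total of 12 + 2 + 7 + 3 + 4 + 7 + 11 = 46.
For comparison, the top-then-right route costs 58.

46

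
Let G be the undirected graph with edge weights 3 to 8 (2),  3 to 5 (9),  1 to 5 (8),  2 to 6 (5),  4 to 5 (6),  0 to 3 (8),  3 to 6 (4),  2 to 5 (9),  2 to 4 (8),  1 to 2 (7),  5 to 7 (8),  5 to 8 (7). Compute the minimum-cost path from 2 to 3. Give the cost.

9

Checking several routes:
2-6-3: 5 + 4 = 9
2-5-3: 9 + 9 = 18
2-5-8-3: 9 + 7 + 2 = 18
The minimum is 9.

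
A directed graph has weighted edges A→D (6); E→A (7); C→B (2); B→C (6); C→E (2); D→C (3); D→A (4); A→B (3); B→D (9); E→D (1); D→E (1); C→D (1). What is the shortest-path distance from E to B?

Some routes from E to B:
E -> A -> B: 7 + 3 = 10
E -> D -> A -> B: 1 + 4 + 3 = 8
E -> D -> C -> B: 1 + 3 + 2 = 6
Shortest: 6.

6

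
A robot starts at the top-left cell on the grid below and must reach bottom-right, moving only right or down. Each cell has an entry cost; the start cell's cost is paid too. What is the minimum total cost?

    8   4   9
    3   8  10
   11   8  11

38

Take r0c0 r1c0 r1c1 r2c1 r2c2 for a total of 8 + 3 + 8 + 8 + 11 = 38.
For comparison, the top-then-right route costs 42.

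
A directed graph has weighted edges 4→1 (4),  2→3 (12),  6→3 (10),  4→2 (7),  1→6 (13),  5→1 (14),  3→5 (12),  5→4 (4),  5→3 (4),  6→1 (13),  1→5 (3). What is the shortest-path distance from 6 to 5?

16

Candidate routes:
6 -> 3 -> 5: 10 + 12 = 22
6 -> 1 -> 5: 13 + 3 = 16
Best route has total 16.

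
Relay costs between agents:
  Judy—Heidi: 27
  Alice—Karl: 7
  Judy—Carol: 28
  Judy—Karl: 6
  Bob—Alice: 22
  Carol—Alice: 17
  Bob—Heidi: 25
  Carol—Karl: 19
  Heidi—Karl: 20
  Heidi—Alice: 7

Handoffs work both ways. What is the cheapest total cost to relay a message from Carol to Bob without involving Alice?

64

Paths from Carol to Bob avoiding Alice:
Carol-Judy-Karl-Heidi-Bob: 28 + 6 + 20 + 25 = 79
Carol-Judy-Heidi-Bob: 28 + 27 + 25 = 80
Carol-Karl-Heidi-Bob: 19 + 20 + 25 = 64
Carol-Karl-Judy-Heidi-Bob: 19 + 6 + 27 + 25 = 77
The minimum is 64.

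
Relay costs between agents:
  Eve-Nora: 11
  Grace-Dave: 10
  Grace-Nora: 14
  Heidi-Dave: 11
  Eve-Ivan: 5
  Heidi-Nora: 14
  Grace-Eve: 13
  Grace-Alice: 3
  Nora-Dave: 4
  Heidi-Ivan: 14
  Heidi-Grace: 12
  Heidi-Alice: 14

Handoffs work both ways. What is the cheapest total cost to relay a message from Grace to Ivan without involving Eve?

Candidate routes:
Grace→Nora→Heidi→Ivan: 14 + 14 + 14 = 42
Grace→Heidi→Ivan: 12 + 14 = 26
Grace→Dave→Nora→Heidi→Ivan: 10 + 4 + 14 + 14 = 42
Grace→Dave→Heidi→Ivan: 10 + 11 + 14 = 35
Grace→Nora→Dave→Heidi→Ivan: 14 + 4 + 11 + 14 = 43
Grace→Alice→Heidi→Ivan: 3 + 14 + 14 = 31
Shortest: 26.

26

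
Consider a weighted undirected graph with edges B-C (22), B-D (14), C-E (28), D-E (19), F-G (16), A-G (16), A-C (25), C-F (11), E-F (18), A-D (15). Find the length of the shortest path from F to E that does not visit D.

Routes from F to E avoiding D:
F→C→E: 11 + 28 = 39
F→G→A→C→E: 16 + 16 + 25 + 28 = 85
F→E: 18
The minimum is 18.

18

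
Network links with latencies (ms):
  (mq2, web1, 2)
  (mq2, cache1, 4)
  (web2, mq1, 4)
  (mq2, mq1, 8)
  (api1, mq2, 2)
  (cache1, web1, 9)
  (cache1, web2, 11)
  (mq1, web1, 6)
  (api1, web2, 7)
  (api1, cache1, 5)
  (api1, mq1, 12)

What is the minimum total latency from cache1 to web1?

A few of the cache1→web1 routes:
cache1-web1: 9
cache1-mq2-web1: 4 + 2 = 6
cache1-api1-mq2-web1: 5 + 2 + 2 = 9
The minimum is 6 ms.

6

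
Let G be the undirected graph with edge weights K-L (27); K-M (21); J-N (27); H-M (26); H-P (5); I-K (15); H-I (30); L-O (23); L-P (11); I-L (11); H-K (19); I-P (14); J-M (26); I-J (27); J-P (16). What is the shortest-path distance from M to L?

42

Comparing a few candidate routes:
M -> J -> P -> L: 26 + 16 + 11 = 53
M -> K -> L: 21 + 27 = 48
M -> H -> P -> L: 26 + 5 + 11 = 42
M -> K -> H -> P -> L: 21 + 19 + 5 + 11 = 56
M -> K -> I -> L: 21 + 15 + 11 = 47
The minimum is 42.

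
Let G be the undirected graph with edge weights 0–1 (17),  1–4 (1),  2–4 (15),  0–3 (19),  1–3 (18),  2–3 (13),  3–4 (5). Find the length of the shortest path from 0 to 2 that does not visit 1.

Candidate routes:
0 - 3 - 2: 19 + 13 = 32
0 - 3 - 4 - 2: 19 + 5 + 15 = 39
Best route has total 32.

32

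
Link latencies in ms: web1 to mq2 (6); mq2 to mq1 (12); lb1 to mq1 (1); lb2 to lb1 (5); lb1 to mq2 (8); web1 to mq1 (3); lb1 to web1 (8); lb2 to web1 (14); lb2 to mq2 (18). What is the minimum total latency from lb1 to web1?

Comparing a few candidate routes:
lb1 → web1: 8
lb1 → mq2 → web1: 8 + 6 = 14
lb1 → mq1 → web1: 1 + 3 = 4
Best route has total 4 ms.

4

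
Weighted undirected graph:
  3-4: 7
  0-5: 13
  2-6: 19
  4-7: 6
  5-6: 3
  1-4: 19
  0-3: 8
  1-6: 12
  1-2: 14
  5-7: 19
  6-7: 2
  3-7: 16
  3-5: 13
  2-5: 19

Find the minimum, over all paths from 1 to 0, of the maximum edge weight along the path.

Comparing a few candidate routes:
1→6→7→3→0: max(12, 2, 16, 8) = 16
1→6→7→4→3→5→0: max(12, 2, 6, 7, 13, 13) = 13
1→6→5→0: max(12, 3, 13) = 13
1→6→7→4→3→0: max(12, 2, 6, 7, 8) = 12
1→6→5→3→0: max(12, 3, 13, 8) = 13
Best route has worst link 12.

12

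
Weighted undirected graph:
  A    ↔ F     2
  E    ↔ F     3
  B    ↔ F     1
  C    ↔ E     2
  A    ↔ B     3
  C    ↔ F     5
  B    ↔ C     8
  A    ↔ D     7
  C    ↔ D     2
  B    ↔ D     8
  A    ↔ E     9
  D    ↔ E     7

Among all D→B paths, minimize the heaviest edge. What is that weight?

3

Comparing a few candidate routes:
D-C-E-F-B: max(2, 2, 3, 1) = 3
D-C-F-A-B: max(2, 5, 2, 3) = 5
D-C-F-B: max(2, 5, 1) = 5
D-C-E-F-A-B: max(2, 2, 3, 2, 3) = 3
Best route has worst link 3.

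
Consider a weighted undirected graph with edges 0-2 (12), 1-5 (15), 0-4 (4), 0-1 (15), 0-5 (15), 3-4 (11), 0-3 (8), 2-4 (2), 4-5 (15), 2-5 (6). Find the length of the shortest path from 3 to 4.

Some routes from 3 to 4:
3 - 0 - 2 - 4: 8 + 12 + 2 = 22
3 - 0 - 4: 8 + 4 = 12
3 - 4: 11
3 - 0 - 5 - 2 - 4: 8 + 15 + 6 + 2 = 31
The minimum is 11.

11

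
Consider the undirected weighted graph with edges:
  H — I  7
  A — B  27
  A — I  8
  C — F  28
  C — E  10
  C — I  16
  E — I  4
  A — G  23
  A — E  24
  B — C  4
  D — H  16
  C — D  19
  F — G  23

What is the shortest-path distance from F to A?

Checking several routes:
F - C - E - A: 28 + 10 + 24 = 62
F - C - B - A: 28 + 4 + 27 = 59
F - C - E - I - A: 28 + 10 + 4 + 8 = 50
F - G - A: 23 + 23 = 46
F - C - I - A: 28 + 16 + 8 = 52
The minimum is 46.

46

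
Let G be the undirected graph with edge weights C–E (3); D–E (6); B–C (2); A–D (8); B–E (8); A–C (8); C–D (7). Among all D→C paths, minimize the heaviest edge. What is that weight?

6

Routes from D to C:
D -> C: max(7) = 7
D -> E -> C: max(6, 3) = 6
D -> E -> B -> C: max(6, 8, 2) = 8
D -> A -> C: max(8, 8) = 8
The minimum achievable maximum is 6.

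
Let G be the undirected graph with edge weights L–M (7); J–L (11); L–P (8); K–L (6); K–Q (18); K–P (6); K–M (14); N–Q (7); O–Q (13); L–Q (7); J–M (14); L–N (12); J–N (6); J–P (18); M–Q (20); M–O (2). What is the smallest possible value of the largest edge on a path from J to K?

7

Checking several routes:
J - N - L - P - K: max(6, 12, 8, 6) = 12
J - L - P - K: max(11, 8, 6) = 11
J - N - Q - L - K: max(6, 7, 7, 6) = 7
J - N - Q - L - P - K: max(6, 7, 7, 8, 6) = 8
J - L - K: max(11, 6) = 11
J - N - L - K: max(6, 12, 6) = 12
The minimum achievable maximum is 7.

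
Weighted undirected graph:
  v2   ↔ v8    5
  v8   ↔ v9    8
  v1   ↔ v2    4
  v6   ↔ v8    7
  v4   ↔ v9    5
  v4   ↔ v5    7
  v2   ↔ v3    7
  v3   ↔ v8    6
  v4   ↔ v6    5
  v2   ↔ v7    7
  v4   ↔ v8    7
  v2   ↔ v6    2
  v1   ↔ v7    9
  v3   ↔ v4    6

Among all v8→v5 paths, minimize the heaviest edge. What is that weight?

7

Some routes from v8 to v5:
v8 → v6 → v4 → v5: max(7, 5, 7) = 7
v8 → v6 → v2 → v3 → v4 → v5: max(7, 2, 7, 6, 7) = 7
v8 → v3 → v4 → v5: max(6, 6, 7) = 7
v8 → v3 → v2 → v6 → v4 → v5: max(6, 7, 2, 5, 7) = 7
The minimum achievable maximum is 7.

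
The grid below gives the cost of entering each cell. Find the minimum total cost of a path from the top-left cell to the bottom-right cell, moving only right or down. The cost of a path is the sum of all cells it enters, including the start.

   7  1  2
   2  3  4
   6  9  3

Path (0,0)→(0,1)→(0,2)→(1,2)→(2,2): 7 + 1 + 2 + 4 + 3 = 17.

17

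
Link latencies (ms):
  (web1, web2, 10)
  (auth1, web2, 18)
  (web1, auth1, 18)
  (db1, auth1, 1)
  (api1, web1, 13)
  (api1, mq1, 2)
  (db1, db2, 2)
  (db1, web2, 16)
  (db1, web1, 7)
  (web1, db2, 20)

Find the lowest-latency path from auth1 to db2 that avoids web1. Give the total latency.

Candidate routes:
auth1-db1-db2: 1 + 2 = 3
auth1-web2-db1-db2: 18 + 16 + 2 = 36
Best route has total 3 ms.

3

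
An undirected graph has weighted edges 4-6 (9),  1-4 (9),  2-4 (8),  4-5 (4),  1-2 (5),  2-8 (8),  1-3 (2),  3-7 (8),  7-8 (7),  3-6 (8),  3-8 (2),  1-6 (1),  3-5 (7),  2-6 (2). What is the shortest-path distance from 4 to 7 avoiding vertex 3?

23

Candidate routes:
4-1-6-2-8-7: 9 + 1 + 2 + 8 + 7 = 27
4-6-1-2-8-7: 9 + 1 + 5 + 8 + 7 = 30
4-2-8-7: 8 + 8 + 7 = 23
4-6-2-8-7: 9 + 2 + 8 + 7 = 26
4-1-2-8-7: 9 + 5 + 8 + 7 = 29
Shortest: 23.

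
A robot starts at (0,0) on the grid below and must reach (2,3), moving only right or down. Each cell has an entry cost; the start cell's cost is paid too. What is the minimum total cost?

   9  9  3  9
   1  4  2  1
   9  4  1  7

24

Cheapest: (0,0) → (1,0) → (1,1) → (1,2) → (1,3) → (2,3)
  9 + 1 + 4 + 2 + 1 + 7 = 24
For comparison, the top-then-right route costs 38.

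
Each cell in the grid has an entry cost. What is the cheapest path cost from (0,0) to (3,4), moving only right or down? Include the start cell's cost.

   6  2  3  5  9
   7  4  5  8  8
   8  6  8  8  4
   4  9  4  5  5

38

Take (0,0) -> (0,1) -> (0,2) -> (1,2) -> (2,2) -> (3,2) -> (3,3) -> (3,4) for a total of 6 + 2 + 3 + 5 + 8 + 4 + 5 + 5 = 38.
For comparison, the top-then-right route costs 42.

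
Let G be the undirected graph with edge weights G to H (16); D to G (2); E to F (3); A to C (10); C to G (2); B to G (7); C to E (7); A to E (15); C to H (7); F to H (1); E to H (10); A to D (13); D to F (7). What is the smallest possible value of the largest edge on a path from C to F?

7

Some routes from C to F:
C - H - E - F: max(7, 10, 3) = 10
C - H - F: max(7, 1) = 7
C - E - F: max(7, 3) = 7
C - G - D - F: max(2, 2, 7) = 7
Smallest bottleneck: 7.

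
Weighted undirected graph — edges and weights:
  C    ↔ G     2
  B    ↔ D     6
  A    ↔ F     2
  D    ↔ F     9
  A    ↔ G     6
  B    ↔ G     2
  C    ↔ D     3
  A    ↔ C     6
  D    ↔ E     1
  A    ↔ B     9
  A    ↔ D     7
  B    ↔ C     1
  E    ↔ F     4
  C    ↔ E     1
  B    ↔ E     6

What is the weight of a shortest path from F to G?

Some routes from F to G:
F-E-D-C-G: 4 + 1 + 3 + 2 = 10
F-E-C-G: 4 + 1 + 2 = 7
F-A-G: 2 + 6 = 8
F-A-C-G: 2 + 6 + 2 = 10
F-E-C-B-G: 4 + 1 + 1 + 2 = 8
Shortest: 7.

7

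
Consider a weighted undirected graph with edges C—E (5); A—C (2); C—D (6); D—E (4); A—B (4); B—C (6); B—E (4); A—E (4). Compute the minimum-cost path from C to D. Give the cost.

6

Routes from C to D:
C→A→E→D: 2 + 4 + 4 = 10
C→D: 6
C→E→D: 5 + 4 = 9
C→B→E→D: 6 + 4 + 4 = 14
C→A→B→E→D: 2 + 4 + 4 + 4 = 14
C→B→A→E→D: 6 + 4 + 4 + 4 = 18
Shortest: 6.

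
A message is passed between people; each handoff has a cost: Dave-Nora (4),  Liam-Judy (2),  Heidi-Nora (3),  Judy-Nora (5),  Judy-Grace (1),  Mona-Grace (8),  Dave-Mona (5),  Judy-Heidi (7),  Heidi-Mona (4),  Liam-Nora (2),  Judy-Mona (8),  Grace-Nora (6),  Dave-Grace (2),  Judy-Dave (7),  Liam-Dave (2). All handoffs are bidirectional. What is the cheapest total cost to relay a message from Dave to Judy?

3

Checking several routes:
Dave -> Grace -> Judy: 2 + 1 = 3
Dave -> Judy: 7
Dave -> Nora -> Liam -> Judy: 4 + 2 + 2 = 8
Dave -> Liam -> Judy: 2 + 2 = 4
The minimum is 3.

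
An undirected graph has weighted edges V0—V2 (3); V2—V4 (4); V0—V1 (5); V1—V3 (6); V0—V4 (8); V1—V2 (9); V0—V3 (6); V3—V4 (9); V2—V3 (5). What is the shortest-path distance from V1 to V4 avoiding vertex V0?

13

Candidate routes:
V1 -> V3 -> V2 -> V4: 6 + 5 + 4 = 15
V1 -> V2 -> V4: 9 + 4 = 13
V1 -> V2 -> V3 -> V4: 9 + 5 + 9 = 23
V1 -> V3 -> V4: 6 + 9 = 15
Best route has total 13.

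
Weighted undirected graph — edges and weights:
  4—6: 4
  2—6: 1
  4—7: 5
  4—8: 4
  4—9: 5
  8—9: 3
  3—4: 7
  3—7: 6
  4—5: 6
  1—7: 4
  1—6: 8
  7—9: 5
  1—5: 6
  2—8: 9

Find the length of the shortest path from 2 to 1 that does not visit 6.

A few of the 2→1 routes:
2 → 8 → 9 → 7 → 1: 9 + 3 + 5 + 4 = 21
2 → 8 → 4 → 7 → 1: 9 + 4 + 5 + 4 = 22
2 → 8 → 4 → 5 → 1: 9 + 4 + 6 + 6 = 25
The minimum is 21.

21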